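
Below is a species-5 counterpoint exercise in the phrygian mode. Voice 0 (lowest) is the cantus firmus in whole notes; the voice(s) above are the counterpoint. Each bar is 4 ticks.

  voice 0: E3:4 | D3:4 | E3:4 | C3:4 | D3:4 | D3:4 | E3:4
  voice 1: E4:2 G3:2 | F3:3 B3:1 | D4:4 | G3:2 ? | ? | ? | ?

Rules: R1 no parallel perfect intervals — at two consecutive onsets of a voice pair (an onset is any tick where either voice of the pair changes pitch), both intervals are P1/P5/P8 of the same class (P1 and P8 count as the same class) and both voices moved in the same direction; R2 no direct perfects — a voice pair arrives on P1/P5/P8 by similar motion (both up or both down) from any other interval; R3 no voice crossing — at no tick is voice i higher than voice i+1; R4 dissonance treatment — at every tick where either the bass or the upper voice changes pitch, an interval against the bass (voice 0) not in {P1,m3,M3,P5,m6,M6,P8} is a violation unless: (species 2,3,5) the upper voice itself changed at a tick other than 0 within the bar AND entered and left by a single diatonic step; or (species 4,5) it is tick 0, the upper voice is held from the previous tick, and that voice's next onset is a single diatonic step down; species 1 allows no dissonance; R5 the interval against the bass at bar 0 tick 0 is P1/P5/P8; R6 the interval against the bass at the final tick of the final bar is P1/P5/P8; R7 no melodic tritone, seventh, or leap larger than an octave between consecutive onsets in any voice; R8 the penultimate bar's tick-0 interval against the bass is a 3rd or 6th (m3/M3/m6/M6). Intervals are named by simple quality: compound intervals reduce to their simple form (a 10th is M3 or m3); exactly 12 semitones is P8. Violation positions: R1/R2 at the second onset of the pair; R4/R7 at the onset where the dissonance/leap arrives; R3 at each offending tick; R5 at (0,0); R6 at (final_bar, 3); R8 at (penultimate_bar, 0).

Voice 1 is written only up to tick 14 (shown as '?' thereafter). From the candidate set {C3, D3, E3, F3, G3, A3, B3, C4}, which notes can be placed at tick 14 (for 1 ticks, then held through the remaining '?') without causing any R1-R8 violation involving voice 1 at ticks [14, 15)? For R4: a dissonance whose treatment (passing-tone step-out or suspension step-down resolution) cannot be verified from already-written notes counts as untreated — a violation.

C3: legal
D3: violates R4
E3: legal
F3: violates R4
G3: legal
A3: legal
B3: violates R4
C4: legal

{A3, C3, C4, E3, G3}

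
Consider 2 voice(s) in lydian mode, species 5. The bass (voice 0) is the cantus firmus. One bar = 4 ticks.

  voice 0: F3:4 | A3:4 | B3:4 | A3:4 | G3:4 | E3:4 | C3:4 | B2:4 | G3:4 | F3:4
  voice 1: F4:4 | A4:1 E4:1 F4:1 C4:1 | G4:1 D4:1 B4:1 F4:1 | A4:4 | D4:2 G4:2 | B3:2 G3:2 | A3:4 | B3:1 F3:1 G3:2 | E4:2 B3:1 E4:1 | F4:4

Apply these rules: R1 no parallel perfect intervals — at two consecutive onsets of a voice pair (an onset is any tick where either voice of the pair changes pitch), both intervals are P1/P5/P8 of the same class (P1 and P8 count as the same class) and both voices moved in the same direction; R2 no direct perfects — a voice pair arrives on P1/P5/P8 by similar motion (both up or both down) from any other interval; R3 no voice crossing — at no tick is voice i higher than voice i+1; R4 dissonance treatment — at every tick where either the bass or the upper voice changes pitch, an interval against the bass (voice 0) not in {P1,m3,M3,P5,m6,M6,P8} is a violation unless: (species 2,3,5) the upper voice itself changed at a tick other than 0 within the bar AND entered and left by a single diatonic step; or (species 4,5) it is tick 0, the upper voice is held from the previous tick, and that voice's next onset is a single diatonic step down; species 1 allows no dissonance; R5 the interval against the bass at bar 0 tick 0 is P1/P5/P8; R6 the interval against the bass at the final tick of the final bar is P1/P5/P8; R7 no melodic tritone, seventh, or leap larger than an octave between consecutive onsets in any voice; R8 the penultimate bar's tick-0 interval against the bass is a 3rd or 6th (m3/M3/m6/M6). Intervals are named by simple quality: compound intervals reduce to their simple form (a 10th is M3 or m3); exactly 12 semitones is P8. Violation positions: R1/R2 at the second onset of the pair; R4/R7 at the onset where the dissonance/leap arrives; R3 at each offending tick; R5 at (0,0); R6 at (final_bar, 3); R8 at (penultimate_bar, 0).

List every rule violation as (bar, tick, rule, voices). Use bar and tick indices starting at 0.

(1, 0, R1, (0, 1))
(2, 3, R4, (0, 1))
(2, 3, R7, (1,))
(4, 0, R2, (0, 1))
(5, 0, R2, (0, 1))
(7, 1, R4, (0, 1))
(7, 1, R7, (1,))

bar 0: v0=F3 v1=F4 downbeat P8
bar 1: v0=A3 v1=A4 downbeat P8
bar 2: v0=B3 v1=G4 downbeat m6
bar 3: v0=A3 v1=A4 downbeat P8
bar 4: v0=G3 v1=D4 downbeat P5
bar 5: v0=E3 v1=B3 downbeat P5
bar 6: v0=C3 v1=A3 downbeat M6
bar 7: v0=B2 v1=B3 downbeat P8
bar 8: v0=G3 v1=E4 downbeat M6
bar 9: v0=F3 v1=F4 downbeat P8
  -> R1 @ bar 1 tick 0 v(0, 1): F3/F4 P8 -> A3/A4 P8 similar
  -> R4 @ bar 2 tick 3 v(0, 1): B3/F4 TT untreated
  -> R7 @ bar 2 tick 3 v(1,): B4->F4 leap 6st
  -> R2 @ bar 4 tick 0 v(0, 1): A3/A4 P8 -> G3/D4 P5 similar
  -> R2 @ bar 5 tick 0 v(0, 1): G3/G4 P8 -> E3/B3 P5 similar
  -> R4 @ bar 7 tick 1 v(0, 1): B2/F3 TT untreated
  -> R7 @ bar 7 tick 1 v(1,): B3->F3 leap 6st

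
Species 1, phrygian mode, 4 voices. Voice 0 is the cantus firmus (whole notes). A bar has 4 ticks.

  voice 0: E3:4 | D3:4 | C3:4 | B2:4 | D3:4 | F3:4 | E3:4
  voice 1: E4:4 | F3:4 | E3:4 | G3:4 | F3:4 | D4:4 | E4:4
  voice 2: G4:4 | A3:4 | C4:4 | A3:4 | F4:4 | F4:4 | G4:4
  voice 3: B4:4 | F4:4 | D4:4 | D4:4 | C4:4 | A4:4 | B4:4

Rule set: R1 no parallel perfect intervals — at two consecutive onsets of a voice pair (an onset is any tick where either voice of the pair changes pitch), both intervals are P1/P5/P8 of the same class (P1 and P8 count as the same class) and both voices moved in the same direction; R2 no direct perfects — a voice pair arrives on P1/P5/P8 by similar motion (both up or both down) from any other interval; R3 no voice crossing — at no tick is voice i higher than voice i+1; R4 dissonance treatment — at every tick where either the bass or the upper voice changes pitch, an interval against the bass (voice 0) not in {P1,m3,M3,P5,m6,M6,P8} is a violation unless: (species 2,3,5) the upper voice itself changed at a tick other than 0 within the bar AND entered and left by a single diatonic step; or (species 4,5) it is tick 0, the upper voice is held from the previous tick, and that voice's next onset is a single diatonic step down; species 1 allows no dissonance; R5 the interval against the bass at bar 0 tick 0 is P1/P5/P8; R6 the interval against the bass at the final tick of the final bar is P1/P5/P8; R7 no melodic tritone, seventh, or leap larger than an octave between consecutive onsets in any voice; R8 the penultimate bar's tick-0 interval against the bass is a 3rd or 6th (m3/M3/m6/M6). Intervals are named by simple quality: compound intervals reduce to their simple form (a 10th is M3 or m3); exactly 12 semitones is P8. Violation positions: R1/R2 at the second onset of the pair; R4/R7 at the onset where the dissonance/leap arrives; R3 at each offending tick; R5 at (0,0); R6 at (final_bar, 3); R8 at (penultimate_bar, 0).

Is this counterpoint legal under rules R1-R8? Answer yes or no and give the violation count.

No (18 violations)

bar 0: v0=E3 v1=E4 v2=G4 v3=B4 (P5)
bar 1: v0=D3 v1=F3 v2=A3 v3=F4 (m3)
bar 2: v0=C3 v1=E3 v2=C4 v3=D4 (M2)
bar 3: v0=B2 v1=G3 v2=A3 v3=D4 (m3)
bar 4: v0=D3 v1=F3 v2=F4 v3=C4 (m7)
bar 5: v0=F3 v1=D4 v2=F4 v3=A4 (M3)
bar 6: v0=E3 v1=E4 v2=G4 v3=B4 (P5)
  R5 @ bar0.0: opens on m3
  R2 @ bar1.0: E3/G4 m3 -> D3/A3 P5 similar
  R2 @ bar1.0: E4/B4 P5 -> F3/F4 P8 similar
  R7 @ bar1.0: E4->F3 leap 11st
  R7 @ bar1.0: G4->A3 leap 10st
  R7 @ bar1.0: B4->F4 leap 6st
  R4 @ bar2.0: C3/D4 M2 untreated
  R4 @ bar3.0: B2/A3 m7 untreated
  R1 @ bar4.0: G3/D4 P5 -> F3/C4 P5 similar
  R3 @ bar4.0: F4 above C4
  R4 @ bar4.0: D3/C4 m7 untreated
  R3 @ bar4.1: F4 above C4
  R3 @ bar4.2: F4 above C4
  R3 @ bar4.3: F4 above C4
  R1 @ bar5.0: F3/C4 P5 -> D4/A4 P5 similar
  R8 @ bar5.0: penult P8 not 3rd/6th
  R1 @ bar6.0: D4/A4 P5 -> E4/B4 P5 similar
  R6 @ bar6.3: closes on m3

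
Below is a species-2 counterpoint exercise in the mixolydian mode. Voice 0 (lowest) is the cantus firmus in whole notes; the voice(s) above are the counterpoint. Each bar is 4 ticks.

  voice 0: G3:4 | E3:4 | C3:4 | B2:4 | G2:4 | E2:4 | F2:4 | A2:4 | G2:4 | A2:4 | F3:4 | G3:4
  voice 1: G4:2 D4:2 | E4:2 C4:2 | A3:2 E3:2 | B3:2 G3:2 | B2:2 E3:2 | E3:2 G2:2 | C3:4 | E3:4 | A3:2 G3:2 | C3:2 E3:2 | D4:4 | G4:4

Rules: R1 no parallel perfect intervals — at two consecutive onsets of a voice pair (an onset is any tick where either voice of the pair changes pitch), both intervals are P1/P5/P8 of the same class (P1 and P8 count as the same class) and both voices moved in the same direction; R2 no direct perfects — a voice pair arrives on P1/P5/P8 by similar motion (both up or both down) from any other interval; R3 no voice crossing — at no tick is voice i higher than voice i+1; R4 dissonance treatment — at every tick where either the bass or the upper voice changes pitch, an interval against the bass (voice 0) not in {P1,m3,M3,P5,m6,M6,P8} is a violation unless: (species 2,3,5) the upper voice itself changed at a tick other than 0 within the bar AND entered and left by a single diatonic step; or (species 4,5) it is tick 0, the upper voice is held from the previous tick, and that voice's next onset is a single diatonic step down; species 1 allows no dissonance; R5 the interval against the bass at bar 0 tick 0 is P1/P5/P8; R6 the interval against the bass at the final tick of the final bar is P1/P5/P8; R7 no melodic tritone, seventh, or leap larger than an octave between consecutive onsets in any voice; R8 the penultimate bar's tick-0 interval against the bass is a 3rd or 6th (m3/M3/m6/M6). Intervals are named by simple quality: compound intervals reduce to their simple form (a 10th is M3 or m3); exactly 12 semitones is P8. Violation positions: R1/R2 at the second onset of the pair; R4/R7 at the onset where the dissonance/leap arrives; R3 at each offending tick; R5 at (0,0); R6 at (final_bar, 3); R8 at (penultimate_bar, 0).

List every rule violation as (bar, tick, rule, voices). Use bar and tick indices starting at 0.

(6, 0, R2, (0, 1))
(7, 0, R1, (0, 1))
(8, 0, R4, (0, 1))
(10, 0, R7, (1,))
(11, 0, R2, (0, 1))

bar 0: v0=G3 v1=G4 downbeat P8
bar 1: v0=E3 v1=E4 downbeat P8
bar 2: v0=C3 v1=A3 downbeat M6
bar 3: v0=B2 v1=B3 downbeat P8
bar 4: v0=G2 v1=B2 downbeat M3
bar 5: v0=E2 v1=E3 downbeat P8
bar 6: v0=F2 v1=C3 downbeat P5
bar 7: v0=A2 v1=E3 downbeat P5
bar 8: v0=G2 v1=A3 downbeat M2
bar 9: v0=A2 v1=C3 downbeat m3
bar 10: v0=F3 v1=D4 downbeat M6
bar 11: v0=G3 v1=G4 downbeat P8
  -> R2 @ bar 6 tick 0 v(0, 1): E2/G2 m3 -> F2/C3 P5 similar
  -> R1 @ bar 7 tick 0 v(0, 1): F2/C3 P5 -> A2/E3 P5 similar
  -> R4 @ bar 8 tick 0 v(0, 1): G2/A3 M2 untreated
  -> R7 @ bar 10 tick 0 v(1,): E3->D4 leap 10st
  -> R2 @ bar 11 tick 0 v(0, 1): F3/D4 M6 -> G3/G4 P8 similar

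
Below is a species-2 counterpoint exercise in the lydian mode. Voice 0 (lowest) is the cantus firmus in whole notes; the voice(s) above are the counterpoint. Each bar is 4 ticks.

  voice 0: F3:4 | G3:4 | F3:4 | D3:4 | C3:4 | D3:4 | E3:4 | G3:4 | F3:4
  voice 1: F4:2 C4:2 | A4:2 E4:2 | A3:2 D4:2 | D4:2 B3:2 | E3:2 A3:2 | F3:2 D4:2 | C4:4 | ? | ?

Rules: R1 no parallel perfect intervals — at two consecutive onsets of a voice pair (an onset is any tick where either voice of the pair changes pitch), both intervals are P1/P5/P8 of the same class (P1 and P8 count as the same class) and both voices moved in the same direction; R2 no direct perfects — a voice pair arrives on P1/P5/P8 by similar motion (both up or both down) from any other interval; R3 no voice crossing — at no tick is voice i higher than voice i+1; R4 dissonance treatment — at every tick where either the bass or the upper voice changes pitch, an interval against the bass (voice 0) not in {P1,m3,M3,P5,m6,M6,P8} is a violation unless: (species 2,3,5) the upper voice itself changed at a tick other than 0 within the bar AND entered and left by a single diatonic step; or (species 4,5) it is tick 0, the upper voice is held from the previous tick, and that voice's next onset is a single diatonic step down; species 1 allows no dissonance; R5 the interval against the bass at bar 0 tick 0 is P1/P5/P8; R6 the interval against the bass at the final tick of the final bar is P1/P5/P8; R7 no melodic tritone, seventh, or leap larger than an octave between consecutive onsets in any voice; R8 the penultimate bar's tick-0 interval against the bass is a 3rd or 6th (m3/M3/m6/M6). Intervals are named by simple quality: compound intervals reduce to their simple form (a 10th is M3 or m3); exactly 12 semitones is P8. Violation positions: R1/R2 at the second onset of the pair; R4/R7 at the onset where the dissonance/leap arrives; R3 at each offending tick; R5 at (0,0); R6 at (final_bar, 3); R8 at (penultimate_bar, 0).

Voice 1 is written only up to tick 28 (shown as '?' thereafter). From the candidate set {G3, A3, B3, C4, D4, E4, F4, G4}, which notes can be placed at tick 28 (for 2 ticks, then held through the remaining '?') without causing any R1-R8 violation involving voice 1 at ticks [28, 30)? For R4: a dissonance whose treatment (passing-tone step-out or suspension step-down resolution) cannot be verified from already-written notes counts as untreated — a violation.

G3: violates R8
A3: violates R4,R8
B3: legal
C4: violates R4,R8
D4: violates R2,R8
E4: legal
F4: violates R4,R8
G4: violates R2,R8

{B3, E4}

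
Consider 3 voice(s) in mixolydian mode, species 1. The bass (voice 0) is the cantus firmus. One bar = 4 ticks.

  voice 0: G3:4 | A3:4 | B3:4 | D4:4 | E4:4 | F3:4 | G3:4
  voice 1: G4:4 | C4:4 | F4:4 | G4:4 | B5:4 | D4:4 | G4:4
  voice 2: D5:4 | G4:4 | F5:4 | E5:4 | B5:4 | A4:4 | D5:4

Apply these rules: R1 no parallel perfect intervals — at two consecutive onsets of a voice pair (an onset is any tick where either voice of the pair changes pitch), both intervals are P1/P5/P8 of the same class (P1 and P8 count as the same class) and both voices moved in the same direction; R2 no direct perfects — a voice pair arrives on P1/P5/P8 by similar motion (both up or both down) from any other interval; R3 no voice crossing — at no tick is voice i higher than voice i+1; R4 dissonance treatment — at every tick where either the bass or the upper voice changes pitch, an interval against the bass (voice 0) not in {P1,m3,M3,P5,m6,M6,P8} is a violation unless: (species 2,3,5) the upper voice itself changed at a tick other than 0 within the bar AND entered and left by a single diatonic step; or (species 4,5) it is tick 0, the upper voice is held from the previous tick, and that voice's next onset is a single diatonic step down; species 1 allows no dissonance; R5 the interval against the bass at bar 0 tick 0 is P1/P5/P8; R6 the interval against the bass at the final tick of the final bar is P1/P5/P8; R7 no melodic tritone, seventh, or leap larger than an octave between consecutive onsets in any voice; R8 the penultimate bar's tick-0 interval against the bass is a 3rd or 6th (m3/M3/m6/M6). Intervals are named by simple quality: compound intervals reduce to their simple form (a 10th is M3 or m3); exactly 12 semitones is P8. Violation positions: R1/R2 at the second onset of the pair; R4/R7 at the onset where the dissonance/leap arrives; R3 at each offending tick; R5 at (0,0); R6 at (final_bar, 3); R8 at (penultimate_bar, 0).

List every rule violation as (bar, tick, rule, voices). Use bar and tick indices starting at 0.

bar 0: v0=G3 v1=G4 v2=D5 downbeat P5
bar 1: v0=A3 v1=C4 v2=G4 downbeat m7
bar 2: v0=B3 v1=F4 v2=F5 downbeat TT
bar 3: v0=D4 v1=G4 v2=E5 downbeat M2
bar 4: v0=E4 v1=B5 v2=B5 downbeat P5
bar 5: v0=F3 v1=D4 v2=A4 downbeat M3
bar 6: v0=G3 v1=G4 v2=D5 downbeat P5
  -> R1 @ bar 1 tick 0 v(1, 2): G4/D5 P5 -> C4/G4 P5 similar
  -> R4 @ bar 1 tick 0 v(0, 2): A3/G4 m7 untreated
  -> R2 @ bar 2 tick 0 v(1, 2): C4/G4 P5 -> F4/F5 P8 similar
  -> R4 @ bar 2 tick 0 v(0, 1): B3/F4 TT untreated
  -> R4 @ bar 2 tick 0 v(0, 2): B3/F5 TT untreated
  -> R7 @ bar 2 tick 0 v(2,): G4->F5 leap 10st
  -> R4 @ bar 3 tick 0 v(0, 1): D4/G4 P4 untreated
  -> R4 @ bar 3 tick 0 v(0, 2): D4/E5 M2 untreated
  -> R2 @ bar 4 tick 0 v(0, 1): D4/G4 P4 -> E4/B5 P5 similar
  -> R2 @ bar 4 tick 0 v(0, 2): D4/E5 M2 -> E4/B5 P5 similar
  -> R2 @ bar 4 tick 0 v(1, 2): G4/E5 M6 -> B5/B5 P1 similar
  -> R7 @ bar 4 tick 0 v(1,): G4->B5 leap 16st
  -> R2 @ bar 5 tick 0 v(1, 2): B5/B5 P1 -> D4/A4 P5 similar
  -> R7 @ bar 5 tick 0 v(0,): E4->F3 leap 11st
  -> R7 @ bar 5 tick 0 v(1,): B5->D4 leap 21st
  -> R7 @ bar 5 tick 0 v(2,): B5->A4 leap 14st
  -> R1 @ bar 6 tick 0 v(1, 2): D4/A4 P5 -> G4/D5 P5 similar
  -> R2 @ bar 6 tick 0 v(0, 1): F3/D4 M6 -> G3/G4 P8 similar
  -> R2 @ bar 6 tick 0 v(0, 2): F3/A4 M3 -> G3/D5 P5 similar

(1, 0, R1, (1, 2))
(1, 0, R4, (0, 2))
(2, 0, R2, (1, 2))
(2, 0, R4, (0, 1))
(2, 0, R4, (0, 2))
(2, 0, R7, (2,))
(3, 0, R4, (0, 1))
(3, 0, R4, (0, 2))
(4, 0, R2, (0, 1))
(4, 0, R2, (0, 2))
(4, 0, R2, (1, 2))
(4, 0, R7, (1,))
(5, 0, R2, (1, 2))
(5, 0, R7, (0,))
(5, 0, R7, (1,))
(5, 0, R7, (2,))
(6, 0, R1, (1, 2))
(6, 0, R2, (0, 1))
(6, 0, R2, (0, 2))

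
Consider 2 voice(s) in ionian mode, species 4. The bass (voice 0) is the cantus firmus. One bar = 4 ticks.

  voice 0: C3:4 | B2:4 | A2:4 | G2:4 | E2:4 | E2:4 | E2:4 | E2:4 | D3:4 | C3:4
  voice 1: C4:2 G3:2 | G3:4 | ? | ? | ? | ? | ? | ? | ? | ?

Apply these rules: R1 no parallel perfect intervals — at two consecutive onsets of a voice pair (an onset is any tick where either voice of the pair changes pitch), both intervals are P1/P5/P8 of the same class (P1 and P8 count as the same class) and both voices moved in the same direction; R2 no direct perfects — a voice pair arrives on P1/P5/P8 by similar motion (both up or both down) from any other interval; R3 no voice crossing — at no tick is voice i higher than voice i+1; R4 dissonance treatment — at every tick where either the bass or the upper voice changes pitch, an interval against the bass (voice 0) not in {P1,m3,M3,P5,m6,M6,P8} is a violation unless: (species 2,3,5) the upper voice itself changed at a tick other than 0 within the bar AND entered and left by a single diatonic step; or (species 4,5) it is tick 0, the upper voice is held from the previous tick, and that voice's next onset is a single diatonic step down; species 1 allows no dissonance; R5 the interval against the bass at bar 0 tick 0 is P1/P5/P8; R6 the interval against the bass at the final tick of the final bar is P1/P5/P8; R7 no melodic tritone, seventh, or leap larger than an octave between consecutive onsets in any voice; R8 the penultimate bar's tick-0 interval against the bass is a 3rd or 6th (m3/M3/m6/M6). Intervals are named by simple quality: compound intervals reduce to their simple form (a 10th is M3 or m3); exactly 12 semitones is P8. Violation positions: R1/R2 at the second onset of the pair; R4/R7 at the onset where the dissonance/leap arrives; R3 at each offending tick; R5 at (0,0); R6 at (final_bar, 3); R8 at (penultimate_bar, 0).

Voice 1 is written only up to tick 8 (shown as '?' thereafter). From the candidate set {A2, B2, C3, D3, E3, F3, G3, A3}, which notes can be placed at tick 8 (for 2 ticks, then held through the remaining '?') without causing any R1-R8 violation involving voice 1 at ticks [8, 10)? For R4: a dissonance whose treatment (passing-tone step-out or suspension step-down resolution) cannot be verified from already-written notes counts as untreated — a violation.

{A3, C3, F3}

A2: violates R2,R7
B2: violates R4
C3: legal
D3: violates R4
E3: violates R2
F3: legal
G3: violates R4
A3: legal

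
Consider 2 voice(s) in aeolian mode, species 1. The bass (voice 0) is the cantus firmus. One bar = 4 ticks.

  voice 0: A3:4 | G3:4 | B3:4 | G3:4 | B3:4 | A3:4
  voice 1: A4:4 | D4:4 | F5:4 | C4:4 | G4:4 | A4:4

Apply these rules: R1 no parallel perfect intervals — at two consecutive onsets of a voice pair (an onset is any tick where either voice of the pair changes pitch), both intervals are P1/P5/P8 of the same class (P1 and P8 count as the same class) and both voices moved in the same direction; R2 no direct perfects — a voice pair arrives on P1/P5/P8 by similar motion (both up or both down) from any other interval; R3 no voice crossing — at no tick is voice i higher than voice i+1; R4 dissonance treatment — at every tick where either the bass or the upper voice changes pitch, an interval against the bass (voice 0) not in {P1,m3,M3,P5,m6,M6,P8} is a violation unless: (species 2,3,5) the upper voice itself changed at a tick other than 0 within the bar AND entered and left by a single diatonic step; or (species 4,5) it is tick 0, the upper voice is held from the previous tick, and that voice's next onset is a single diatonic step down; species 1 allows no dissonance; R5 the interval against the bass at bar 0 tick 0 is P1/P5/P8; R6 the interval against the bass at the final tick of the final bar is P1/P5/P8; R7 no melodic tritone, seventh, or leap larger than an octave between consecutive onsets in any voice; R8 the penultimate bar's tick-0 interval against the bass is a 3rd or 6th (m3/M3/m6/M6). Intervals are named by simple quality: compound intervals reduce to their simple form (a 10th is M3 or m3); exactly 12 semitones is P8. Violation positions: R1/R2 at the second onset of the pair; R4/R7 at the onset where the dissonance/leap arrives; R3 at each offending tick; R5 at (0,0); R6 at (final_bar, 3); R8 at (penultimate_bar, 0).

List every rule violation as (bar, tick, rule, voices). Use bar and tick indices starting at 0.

bar 0: v0=A3 v1=A4 downbeat P8
bar 1: v0=G3 v1=D4 downbeat P5
bar 2: v0=B3 v1=F5 downbeat TT
bar 3: v0=G3 v1=C4 downbeat P4
bar 4: v0=B3 v1=G4 downbeat m6
bar 5: v0=A3 v1=A4 downbeat P8
  -> R2 @ bar 1 tick 0 v(0, 1): A3/A4 P8 -> G3/D4 P5 similar
  -> R4 @ bar 2 tick 0 v(0, 1): B3/F5 TT untreated
  -> R7 @ bar 2 tick 0 v(1,): D4->F5 leap 15st
  -> R4 @ bar 3 tick 0 v(0, 1): G3/C4 P4 untreated
  -> R7 @ bar 3 tick 0 v(1,): F5->C4 leap 17st

(1, 0, R2, (0, 1))
(2, 0, R4, (0, 1))
(2, 0, R7, (1,))
(3, 0, R4, (0, 1))
(3, 0, R7, (1,))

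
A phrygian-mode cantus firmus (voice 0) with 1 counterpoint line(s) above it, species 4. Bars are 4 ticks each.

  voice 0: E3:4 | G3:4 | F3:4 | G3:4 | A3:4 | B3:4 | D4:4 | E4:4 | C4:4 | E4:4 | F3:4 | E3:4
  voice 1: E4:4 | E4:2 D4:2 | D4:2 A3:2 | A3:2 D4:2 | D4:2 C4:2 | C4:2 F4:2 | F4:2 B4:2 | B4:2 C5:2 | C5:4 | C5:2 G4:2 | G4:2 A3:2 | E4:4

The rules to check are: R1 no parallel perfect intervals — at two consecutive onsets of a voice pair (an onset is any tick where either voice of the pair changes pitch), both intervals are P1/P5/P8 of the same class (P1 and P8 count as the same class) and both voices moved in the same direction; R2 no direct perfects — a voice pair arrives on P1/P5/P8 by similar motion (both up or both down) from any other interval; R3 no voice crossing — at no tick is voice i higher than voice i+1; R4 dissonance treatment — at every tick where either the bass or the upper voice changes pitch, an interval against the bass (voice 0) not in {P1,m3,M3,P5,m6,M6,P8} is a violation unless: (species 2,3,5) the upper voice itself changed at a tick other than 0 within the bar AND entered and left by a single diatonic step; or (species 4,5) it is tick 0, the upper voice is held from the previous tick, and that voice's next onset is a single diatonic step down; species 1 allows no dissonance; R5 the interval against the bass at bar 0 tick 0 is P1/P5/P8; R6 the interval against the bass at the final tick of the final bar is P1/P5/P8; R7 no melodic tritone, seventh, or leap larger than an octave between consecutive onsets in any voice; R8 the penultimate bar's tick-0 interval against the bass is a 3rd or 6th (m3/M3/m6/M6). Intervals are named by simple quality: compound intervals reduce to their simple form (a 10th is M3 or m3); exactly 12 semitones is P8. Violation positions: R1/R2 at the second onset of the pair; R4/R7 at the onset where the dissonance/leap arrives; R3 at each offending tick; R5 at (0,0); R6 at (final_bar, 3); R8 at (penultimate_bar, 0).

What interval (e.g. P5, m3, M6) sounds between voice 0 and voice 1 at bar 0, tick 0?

P8

voice 0=E3 voice 1=E4 -> P8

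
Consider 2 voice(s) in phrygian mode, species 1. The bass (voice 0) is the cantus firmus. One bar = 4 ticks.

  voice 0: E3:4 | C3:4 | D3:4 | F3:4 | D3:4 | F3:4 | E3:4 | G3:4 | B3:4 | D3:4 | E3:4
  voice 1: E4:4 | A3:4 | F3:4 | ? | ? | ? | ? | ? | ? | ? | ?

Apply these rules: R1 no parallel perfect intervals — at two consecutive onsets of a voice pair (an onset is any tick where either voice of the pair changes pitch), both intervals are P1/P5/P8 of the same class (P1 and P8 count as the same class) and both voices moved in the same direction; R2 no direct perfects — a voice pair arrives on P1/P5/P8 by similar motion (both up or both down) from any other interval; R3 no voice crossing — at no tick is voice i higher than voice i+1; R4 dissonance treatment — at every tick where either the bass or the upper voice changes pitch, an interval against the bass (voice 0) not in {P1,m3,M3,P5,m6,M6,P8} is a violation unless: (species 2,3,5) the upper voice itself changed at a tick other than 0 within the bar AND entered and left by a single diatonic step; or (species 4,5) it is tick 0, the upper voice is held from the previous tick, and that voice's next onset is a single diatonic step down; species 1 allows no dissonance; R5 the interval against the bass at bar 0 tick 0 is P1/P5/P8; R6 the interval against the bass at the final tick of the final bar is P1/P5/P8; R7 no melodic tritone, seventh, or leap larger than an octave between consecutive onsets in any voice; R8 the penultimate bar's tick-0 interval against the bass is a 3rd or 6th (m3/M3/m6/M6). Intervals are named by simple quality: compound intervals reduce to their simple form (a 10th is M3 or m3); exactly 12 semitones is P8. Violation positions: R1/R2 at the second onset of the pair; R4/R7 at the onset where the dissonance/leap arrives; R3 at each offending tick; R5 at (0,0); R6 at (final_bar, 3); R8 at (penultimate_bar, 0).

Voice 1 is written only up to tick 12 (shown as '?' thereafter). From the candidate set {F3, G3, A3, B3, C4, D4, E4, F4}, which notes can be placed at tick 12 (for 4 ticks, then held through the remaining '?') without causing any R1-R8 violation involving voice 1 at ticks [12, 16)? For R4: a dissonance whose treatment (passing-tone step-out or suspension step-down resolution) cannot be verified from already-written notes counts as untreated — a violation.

F3: legal
G3: violates R4
A3: legal
B3: violates R4,R7
C4: violates R2
D4: legal
E4: violates R4,R7
F4: violates R2

{A3, D4, F3}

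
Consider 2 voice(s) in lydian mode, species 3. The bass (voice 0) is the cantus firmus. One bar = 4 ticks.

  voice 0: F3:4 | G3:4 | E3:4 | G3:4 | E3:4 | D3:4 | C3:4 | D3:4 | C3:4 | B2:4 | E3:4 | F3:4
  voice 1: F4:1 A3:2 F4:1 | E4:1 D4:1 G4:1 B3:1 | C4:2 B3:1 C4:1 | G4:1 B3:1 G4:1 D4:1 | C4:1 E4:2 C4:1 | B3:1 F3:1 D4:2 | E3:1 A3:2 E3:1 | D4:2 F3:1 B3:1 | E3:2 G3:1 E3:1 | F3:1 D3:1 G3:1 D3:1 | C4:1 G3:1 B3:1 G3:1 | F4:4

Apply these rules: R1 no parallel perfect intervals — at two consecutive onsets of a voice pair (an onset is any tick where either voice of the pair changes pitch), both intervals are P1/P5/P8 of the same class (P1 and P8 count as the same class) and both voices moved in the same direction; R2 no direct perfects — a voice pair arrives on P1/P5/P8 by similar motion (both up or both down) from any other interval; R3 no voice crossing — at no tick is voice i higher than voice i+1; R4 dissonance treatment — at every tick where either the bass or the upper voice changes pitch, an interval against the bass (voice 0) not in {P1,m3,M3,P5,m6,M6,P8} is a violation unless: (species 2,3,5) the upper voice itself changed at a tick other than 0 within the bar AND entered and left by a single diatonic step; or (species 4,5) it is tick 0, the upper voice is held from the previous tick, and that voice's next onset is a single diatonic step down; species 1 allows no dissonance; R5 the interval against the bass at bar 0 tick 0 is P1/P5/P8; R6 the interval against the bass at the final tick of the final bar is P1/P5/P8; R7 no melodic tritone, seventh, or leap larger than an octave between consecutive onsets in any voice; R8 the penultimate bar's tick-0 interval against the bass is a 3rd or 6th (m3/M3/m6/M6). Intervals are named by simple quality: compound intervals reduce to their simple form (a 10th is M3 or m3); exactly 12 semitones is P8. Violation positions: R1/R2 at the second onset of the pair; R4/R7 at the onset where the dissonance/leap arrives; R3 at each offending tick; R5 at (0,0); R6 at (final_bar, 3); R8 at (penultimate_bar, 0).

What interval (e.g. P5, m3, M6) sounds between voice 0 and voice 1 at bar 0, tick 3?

P8

voice 0=F3 voice 1=F4 -> P8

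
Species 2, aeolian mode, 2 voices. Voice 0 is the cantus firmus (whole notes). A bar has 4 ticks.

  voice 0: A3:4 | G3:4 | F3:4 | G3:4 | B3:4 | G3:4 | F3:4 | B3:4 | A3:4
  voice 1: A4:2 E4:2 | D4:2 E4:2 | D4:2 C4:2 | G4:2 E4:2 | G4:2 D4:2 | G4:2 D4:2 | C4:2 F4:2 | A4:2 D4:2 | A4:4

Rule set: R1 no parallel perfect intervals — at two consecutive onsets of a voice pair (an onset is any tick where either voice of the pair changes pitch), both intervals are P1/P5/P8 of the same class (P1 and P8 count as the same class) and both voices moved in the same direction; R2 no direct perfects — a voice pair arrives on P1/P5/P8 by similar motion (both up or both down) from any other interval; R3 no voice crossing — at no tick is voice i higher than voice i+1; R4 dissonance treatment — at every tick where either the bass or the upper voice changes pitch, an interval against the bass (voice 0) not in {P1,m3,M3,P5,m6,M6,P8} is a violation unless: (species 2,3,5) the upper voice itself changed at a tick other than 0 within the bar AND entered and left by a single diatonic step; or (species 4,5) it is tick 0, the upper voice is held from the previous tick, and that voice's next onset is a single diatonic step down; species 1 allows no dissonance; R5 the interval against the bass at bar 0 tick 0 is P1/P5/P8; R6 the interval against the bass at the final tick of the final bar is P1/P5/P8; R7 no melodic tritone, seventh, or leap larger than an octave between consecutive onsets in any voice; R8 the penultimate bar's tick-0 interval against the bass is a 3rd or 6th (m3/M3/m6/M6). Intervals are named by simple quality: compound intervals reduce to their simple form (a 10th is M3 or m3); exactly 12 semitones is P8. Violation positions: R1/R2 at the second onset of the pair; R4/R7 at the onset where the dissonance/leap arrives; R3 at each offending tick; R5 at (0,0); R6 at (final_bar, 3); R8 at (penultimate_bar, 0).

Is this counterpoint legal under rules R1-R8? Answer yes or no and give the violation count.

bar 0: v0=A3 v1=A4 (P8)
bar 1: v0=G3 v1=D4 (P5)
bar 2: v0=F3 v1=D4 (M6)
bar 3: v0=G3 v1=G4 (P8)
bar 4: v0=B3 v1=G4 (m6)
bar 5: v0=G3 v1=G4 (P8)
bar 6: v0=F3 v1=C4 (P5)
bar 7: v0=B3 v1=A4 (m7)
bar 8: v0=A3 v1=A4 (P8)
  R1 @ bar1.0: A3/E4 P5 -> G3/D4 P5 similar
  R2 @ bar3.0: F3/C4 P5 -> G3/G4 P8 similar
  R1 @ bar6.0: G3/D4 P5 -> F3/C4 P5 similar
  R4 @ bar7.0: B3/A4 m7 untreated
  R7 @ bar7.0: F3->B3 leap 6st
  R8 @ bar7.0: penult m7 not 3rd/6th

No (6 violations)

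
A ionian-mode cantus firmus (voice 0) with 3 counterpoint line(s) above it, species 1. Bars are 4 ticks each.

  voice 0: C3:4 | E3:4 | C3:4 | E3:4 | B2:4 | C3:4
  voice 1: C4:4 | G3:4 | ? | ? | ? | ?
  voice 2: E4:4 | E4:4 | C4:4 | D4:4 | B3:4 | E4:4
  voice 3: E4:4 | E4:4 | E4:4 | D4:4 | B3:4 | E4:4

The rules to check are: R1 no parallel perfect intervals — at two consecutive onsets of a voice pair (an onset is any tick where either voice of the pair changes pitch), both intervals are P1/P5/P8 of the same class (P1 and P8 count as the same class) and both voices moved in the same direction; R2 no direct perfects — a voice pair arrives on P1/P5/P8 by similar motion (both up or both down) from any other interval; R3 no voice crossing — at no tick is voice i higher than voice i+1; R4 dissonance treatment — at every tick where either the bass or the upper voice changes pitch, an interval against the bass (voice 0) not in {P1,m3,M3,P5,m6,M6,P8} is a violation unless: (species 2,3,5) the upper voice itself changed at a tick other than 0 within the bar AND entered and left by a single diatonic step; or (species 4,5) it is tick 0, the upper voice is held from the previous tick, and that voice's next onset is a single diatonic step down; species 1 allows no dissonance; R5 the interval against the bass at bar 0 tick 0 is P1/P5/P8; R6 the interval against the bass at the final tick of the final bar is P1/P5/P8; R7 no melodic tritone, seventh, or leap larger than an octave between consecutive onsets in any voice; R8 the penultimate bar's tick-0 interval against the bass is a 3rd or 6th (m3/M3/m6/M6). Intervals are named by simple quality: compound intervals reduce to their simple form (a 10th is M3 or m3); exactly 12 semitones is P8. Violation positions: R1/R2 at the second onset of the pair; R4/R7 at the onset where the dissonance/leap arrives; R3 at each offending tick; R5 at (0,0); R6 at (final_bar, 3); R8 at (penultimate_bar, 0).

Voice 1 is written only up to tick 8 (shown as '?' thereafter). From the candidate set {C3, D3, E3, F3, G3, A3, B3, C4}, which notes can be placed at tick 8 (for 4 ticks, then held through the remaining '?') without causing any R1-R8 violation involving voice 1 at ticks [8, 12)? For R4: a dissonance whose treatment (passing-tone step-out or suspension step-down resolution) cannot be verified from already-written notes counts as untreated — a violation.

C3: violates R2
D3: violates R4
E3: legal
F3: violates R2,R4
G3: legal
A3: legal
B3: violates R4
C4: legal

{A3, C4, E3, G3}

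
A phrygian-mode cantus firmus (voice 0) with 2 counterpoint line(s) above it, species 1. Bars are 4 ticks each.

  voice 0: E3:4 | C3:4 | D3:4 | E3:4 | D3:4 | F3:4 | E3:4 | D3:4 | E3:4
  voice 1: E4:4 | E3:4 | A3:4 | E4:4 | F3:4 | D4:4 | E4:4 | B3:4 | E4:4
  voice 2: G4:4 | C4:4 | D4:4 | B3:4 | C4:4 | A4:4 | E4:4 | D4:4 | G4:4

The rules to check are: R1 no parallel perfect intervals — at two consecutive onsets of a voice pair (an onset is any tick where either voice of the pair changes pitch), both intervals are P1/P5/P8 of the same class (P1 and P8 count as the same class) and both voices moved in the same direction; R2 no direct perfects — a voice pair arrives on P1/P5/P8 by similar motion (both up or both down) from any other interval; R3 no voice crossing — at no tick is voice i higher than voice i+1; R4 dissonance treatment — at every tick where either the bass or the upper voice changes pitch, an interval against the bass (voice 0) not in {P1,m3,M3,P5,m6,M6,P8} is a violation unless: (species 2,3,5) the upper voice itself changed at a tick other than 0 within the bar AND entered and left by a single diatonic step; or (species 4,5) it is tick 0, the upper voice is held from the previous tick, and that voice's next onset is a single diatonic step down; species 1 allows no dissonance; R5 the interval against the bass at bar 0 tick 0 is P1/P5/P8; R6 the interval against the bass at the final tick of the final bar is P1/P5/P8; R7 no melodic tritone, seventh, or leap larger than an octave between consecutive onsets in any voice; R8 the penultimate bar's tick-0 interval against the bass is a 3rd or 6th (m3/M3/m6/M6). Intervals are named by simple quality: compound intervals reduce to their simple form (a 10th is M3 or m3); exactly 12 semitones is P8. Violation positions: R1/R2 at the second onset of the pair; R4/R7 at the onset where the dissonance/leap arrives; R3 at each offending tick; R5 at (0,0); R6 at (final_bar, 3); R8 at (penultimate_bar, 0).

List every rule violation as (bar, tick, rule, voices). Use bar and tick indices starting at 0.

(0, 0, R5, (0, 2))
(1, 0, R2, (0, 2))
(2, 0, R1, (0, 2))
(2, 0, R2, (0, 1))
(3, 0, R2, (0, 1))
(3, 0, R3, (1, 2))
(3, 1, R3, (1, 2))
(3, 2, R3, (1, 2))
(3, 3, R3, (1, 2))
(4, 0, R4, (0, 2))
(4, 0, R7, (1,))
(5, 0, R1, (1, 2))
(6, 0, R2, (0, 2))
(7, 0, R1, (0, 2))
(7, 0, R8, (0, 2))
(8, 0, R2, (0, 1))
(8, 3, R6, (0, 2))

bar 0: v0=E3 v1=E4 v2=G4 downbeat m3
bar 1: v0=C3 v1=E3 v2=C4 downbeat P8
bar 2: v0=D3 v1=A3 v2=D4 downbeat P8
bar 3: v0=E3 v1=E4 v2=B3 downbeat P5
bar 4: v0=D3 v1=F3 v2=C4 downbeat m7
bar 5: v0=F3 v1=D4 v2=A4 downbeat M3
bar 6: v0=E3 v1=E4 v2=E4 downbeat P8
bar 7: v0=D3 v1=B3 v2=D4 downbeat P8
bar 8: v0=E3 v1=E4 v2=G4 downbeat m3
  -> R5 @ bar 0 tick 0 v(0, 2): opens on m3
  -> R2 @ bar 1 tick 0 v(0, 2): E3/G4 m3 -> C3/C4 P8 similar
  -> R1 @ bar 2 tick 0 v(0, 2): C3/C4 P8 -> D3/D4 P8 similar
  -> R2 @ bar 2 tick 0 v(0, 1): C3/E3 M3 -> D3/A3 P5 similar
  -> R2 @ bar 3 tick 0 v(0, 1): D3/A3 P5 -> E3/E4 P8 similar
  -> R3 @ bar 3 tick 0 v(1, 2): E4 above B3
  -> R3 @ bar 3 tick 1 v(1, 2): E4 above B3
  -> R3 @ bar 3 tick 2 v(1, 2): E4 above B3
  -> R3 @ bar 3 tick 3 v(1, 2): E4 above B3
  -> R4 @ bar 4 tick 0 v(0, 2): D3/C4 m7 untreated
  -> R7 @ bar 4 tick 0 v(1,): E4->F3 leap 11st
  -> R1 @ bar 5 tick 0 v(1, 2): F3/C4 P5 -> D4/A4 P5 similar
  -> R2 @ bar 6 tick 0 v(0, 2): F3/A4 M3 -> E3/E4 P8 similar
  -> R1 @ bar 7 tick 0 v(0, 2): E3/E4 P8 -> D3/D4 P8 similar
  -> R8 @ bar 7 tick 0 v(0, 2): penult P8 not 3rd/6th
  -> R2 @ bar 8 tick 0 v(0, 1): D3/B3 M6 -> E3/E4 P8 similar
  -> R6 @ bar 8 tick 3 v(0, 2): closes on m3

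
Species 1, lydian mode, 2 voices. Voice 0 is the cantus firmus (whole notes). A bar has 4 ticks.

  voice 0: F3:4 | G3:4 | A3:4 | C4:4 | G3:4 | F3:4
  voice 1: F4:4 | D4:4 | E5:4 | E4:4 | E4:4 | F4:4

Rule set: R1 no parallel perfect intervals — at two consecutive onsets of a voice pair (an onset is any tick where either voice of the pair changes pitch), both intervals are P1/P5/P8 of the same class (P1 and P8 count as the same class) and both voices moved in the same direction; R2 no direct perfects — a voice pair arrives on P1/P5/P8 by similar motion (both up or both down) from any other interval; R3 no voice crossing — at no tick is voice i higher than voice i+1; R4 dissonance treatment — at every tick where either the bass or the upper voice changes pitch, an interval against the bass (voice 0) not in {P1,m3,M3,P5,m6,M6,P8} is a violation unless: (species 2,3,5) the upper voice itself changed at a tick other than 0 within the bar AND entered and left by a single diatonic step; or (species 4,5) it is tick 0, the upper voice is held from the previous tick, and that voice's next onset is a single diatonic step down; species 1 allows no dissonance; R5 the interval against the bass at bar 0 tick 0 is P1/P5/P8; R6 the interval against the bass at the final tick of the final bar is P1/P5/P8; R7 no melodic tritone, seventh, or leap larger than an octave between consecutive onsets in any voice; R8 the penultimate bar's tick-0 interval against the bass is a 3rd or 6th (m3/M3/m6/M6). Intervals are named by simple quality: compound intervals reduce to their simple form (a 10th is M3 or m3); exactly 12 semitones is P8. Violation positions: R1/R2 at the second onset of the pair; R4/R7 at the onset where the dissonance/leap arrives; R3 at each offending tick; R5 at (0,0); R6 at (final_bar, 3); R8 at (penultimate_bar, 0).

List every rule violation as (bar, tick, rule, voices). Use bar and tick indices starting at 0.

(2, 0, R1, (0, 1))
(2, 0, R7, (1,))

bar 0: v0=F3 v1=F4 downbeat P8
bar 1: v0=G3 v1=D4 downbeat P5
bar 2: v0=A3 v1=E5 downbeat P5
bar 3: v0=C4 v1=E4 downbeat M3
bar 4: v0=G3 v1=E4 downbeat M6
bar 5: v0=F3 v1=F4 downbeat P8
  -> R1 @ bar 2 tick 0 v(0, 1): G3/D4 P5 -> A3/E5 P5 similar
  -> R7 @ bar 2 tick 0 v(1,): D4->E5 leap 14st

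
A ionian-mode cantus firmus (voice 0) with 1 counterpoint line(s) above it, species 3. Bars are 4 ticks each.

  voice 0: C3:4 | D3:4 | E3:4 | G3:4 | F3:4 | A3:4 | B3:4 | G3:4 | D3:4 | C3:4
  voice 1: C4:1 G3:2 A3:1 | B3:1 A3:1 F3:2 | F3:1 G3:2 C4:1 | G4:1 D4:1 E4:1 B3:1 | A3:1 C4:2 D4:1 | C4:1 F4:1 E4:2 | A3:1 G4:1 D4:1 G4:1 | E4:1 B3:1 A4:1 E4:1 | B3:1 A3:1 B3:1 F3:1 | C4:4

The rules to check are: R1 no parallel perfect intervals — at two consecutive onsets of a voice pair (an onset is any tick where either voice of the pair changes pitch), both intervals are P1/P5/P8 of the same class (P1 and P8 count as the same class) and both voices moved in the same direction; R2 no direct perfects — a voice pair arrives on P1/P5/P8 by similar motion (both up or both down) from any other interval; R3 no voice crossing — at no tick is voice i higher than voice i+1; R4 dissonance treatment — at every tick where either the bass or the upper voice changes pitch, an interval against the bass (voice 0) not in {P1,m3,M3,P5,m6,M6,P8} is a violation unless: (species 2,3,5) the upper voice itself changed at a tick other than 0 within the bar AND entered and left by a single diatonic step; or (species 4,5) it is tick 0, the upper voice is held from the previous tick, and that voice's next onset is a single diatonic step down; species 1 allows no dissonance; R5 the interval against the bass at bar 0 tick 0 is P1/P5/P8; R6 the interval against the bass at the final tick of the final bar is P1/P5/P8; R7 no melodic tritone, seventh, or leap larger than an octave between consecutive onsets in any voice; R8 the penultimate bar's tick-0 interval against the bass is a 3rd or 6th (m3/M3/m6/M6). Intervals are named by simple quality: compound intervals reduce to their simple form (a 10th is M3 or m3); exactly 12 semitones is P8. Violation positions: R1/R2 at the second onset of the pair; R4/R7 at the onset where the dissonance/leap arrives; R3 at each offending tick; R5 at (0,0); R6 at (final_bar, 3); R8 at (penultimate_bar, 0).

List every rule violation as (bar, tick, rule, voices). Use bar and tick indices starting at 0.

bar 0: v0=C3 v1=C4 downbeat P8
bar 1: v0=D3 v1=B3 downbeat M6
bar 2: v0=E3 v1=F3 downbeat m2
bar 3: v0=G3 v1=G4 downbeat P8
bar 4: v0=F3 v1=A3 downbeat M3
bar 5: v0=A3 v1=C4 downbeat m3
bar 6: v0=B3 v1=A3 downbeat M2
bar 7: v0=G3 v1=E4 downbeat M6
bar 8: v0=D3 v1=B3 downbeat M6
bar 9: v0=C3 v1=C4 downbeat P8
  -> R4 @ bar 2 tick 0 v(0, 1): E3/F3 m2 untreated
  -> R2 @ bar 3 tick 0 v(0, 1): E3/C4 m6 -> G3/G4 P8 similar
  -> R3 @ bar 6 tick 0 v(0, 1): B3 above A3
  -> R4 @ bar 6 tick 0 v(0, 1): B3/A3 M2 untreated
  -> R7 @ bar 6 tick 1 v(1,): A3->G4 leap 10st
  -> R4 @ bar 7 tick 2 v(0, 1): G3/A4 M2 untreated
  -> R7 @ bar 7 tick 2 v(1,): B3->A4 leap 10st
  -> R7 @ bar 8 tick 3 v(1,): B3->F3 leap 6st

(2, 0, R4, (0, 1))
(3, 0, R2, (0, 1))
(6, 0, R3, (0, 1))
(6, 0, R4, (0, 1))
(6, 1, R7, (1,))
(7, 2, R4, (0, 1))
(7, 2, R7, (1,))
(8, 3, R7, (1,))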